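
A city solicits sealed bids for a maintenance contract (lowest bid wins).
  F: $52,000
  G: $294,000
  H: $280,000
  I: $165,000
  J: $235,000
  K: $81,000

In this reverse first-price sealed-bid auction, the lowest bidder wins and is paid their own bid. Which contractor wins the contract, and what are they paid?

F is paid $52,000

Sorting bids: 52,000 (F) < 81,000 (K) < 165,000 (I) < 235,000 (J) < 280,000 (H) < 294,000 (G)
First-price: F is paid what they bid, $52,000.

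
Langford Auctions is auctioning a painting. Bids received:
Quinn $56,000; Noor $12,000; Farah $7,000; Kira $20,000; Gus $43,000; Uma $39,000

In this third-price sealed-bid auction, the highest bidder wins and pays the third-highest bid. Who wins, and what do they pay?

Sorting bids: 56,000 (Quinn) > 43,000 (Gus) > 39,000 (Uma) > 20,000 (Kira) > 12,000 (Noor) > 7,000 (Farah)
Quinn wins; payment is bid #3 in the ranking = $39,000.

Quinn pays $39,000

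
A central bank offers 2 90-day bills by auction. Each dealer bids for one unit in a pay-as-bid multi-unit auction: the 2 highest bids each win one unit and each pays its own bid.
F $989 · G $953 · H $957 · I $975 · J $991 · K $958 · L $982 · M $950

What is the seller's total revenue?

Total revenue: $1,980

Bids ranked high→low: 991 (J), 989 (F), 982 (L), 975 (I), …
The 2 highest are J, F.
Total revenue = 991 + 989 = $1,980.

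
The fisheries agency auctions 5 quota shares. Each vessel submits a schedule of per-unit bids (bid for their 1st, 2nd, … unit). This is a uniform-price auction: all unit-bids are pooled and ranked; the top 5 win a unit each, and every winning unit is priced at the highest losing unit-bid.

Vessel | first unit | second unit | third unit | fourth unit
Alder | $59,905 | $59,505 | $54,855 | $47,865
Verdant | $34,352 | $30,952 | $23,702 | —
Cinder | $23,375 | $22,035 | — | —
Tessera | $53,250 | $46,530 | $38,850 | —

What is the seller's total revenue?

Total revenue: $232,650

Merging the schedules and taking the best 5: 59,905 (Alder-1), 59,505 (Alder-2), 54,855 (Alder-3), 53,250 (Tessera-1), 47,865 (Alder-4)
First bid not allocated: $46,530.
Allocation: Alder 4, Tessera 1. Every unit priced at $46,530.
Revenue = 5 × 46,530 = $232,650.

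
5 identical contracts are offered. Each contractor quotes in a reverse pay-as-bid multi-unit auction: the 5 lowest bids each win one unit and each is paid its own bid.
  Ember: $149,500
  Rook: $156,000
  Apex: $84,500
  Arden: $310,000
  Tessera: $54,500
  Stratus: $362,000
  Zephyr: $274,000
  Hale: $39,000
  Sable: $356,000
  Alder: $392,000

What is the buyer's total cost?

Total cost: $483,500

Bids ranked low→high: 39,000 (Hale), 54,500 (Tessera), 84,500 (Apex), 149,500 (Ember), 156,000 (Rook), 274,000 (Zephyr), 310,000 (Arden), …
Winners (5 units): Hale, Tessera, Apex, Ember, Rook.
Total cost = 39,000 + 54,500 + 84,500 + 149,500 + 156,000 = $483,500.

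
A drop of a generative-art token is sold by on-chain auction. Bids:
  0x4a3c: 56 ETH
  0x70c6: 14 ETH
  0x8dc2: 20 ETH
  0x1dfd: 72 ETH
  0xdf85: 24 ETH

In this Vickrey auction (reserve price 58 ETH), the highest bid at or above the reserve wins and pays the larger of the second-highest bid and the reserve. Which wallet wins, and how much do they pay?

Vickrey auction (reserve price 58 ETH): the highest bid at or above the reserve wins and pays the larger of the second-highest bid and the reserve.
Bids in order: 72 (0x1dfd) > 56 (0x4a3c) > 24 (0xdf85) > 20 (0x8dc2) > 14 (0x70c6)
0x1dfd has the top bid at or above the reserve (72 ETH).
max(second-highest 56 ETH, reserve 58 ETH) = 58 ETH.

0x1dfd pays 58 ETH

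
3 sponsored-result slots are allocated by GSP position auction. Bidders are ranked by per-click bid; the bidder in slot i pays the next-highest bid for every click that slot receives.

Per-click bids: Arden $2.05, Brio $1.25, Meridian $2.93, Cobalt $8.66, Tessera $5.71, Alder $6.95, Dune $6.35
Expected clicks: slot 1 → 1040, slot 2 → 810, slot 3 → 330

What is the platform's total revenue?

Per-click bids in order: $8.66 (Cobalt) > $6.95 (Alder) > $6.35 (Dune) > $5.71 (Tessera) > …
Slot 1: Cobalt pays $6.95 × 1040 = $7228.00
Slot 2: Alder pays $6.35 × 810 = $5143.50
Slot 3: Dune pays $5.71 × 330 = $1884.30
Total = $14255.80

Total revenue: $14255.80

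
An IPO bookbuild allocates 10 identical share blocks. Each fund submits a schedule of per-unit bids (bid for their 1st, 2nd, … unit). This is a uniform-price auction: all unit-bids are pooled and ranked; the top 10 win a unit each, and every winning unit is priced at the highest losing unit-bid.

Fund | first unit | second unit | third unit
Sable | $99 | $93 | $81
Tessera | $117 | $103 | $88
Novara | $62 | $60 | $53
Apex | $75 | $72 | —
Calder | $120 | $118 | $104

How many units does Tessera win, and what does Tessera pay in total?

All unit-bids, highest first — top 10: 120 (Calder-1), 118 (Calder-2), 117 (Tessera-1), 104 (Calder-3), 103 (Tessera-2), 99 (Sable-1), 93 (Sable-2), 88 (Tessera-3), 81 (Sable-3), 75 (Apex-1)
First bid not allocated: $72.
Tessera wins 3 unit(s) at $72 each.

Tessera: 3 units, pays $216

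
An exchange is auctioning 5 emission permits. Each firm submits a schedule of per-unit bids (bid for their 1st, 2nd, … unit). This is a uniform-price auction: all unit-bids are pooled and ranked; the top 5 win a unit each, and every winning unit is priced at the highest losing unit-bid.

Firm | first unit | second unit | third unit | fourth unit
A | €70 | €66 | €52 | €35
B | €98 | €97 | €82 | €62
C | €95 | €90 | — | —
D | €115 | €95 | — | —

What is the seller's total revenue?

Total revenue: €450

Pooled unit-bids ranked (top 5): 115 (D-1), 98 (B-1), 97 (B-2), 95 (C-1), 95 (D-2)
First bid not allocated: €90.
Allocation: B 2, C 1, D 2. Every unit priced at €90.
Revenue = 5 × 90 = €450.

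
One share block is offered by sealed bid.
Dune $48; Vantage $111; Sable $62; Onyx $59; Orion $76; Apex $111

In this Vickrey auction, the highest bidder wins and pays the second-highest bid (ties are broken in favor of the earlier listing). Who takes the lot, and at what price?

Vantage pays $111

Bids in order: 111 (Vantage) > 111 (Apex) > 76 (Orion) > 62 (Sable) > 59 (Onyx) > 48 (Dune)
Tie at $111 → Vantage wins by tie-break.
Vantage wins with the highest bid; price is set by the runner-up at $111.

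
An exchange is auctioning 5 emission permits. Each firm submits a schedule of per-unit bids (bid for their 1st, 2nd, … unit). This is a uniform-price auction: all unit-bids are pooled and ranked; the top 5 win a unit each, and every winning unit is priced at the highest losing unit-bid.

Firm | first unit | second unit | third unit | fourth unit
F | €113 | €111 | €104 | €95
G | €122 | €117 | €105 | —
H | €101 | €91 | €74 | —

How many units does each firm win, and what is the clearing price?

F 2, G 3; clearing price €104

Pooled unit-bids ranked (top 5): 122 (G-1), 117 (G-2), 113 (F-1), 111 (F-2), 105 (G-3)
First bid not allocated: €104.
Allocation: F 2, G 3.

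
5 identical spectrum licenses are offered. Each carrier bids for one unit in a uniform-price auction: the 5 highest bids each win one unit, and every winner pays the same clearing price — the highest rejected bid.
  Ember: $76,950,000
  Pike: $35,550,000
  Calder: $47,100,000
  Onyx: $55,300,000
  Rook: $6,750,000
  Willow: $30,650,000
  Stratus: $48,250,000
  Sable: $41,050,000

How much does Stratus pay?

Sorting: 76,950,000 (Ember), 55,300,000 (Onyx), 48,250,000 (Stratus), 47,100,000 (Calder), 41,050,000 (Sable), 35,550,000 (Pike), 30,650,000 (Willow), …
Winners (5 units): Ember, Onyx, Stratus, Calder, Sable.
Highest unsuccessful bid: $35,550,000 → clearing price.
Stratus wins → pays $35,550,000.

Stratus pays $35,550,000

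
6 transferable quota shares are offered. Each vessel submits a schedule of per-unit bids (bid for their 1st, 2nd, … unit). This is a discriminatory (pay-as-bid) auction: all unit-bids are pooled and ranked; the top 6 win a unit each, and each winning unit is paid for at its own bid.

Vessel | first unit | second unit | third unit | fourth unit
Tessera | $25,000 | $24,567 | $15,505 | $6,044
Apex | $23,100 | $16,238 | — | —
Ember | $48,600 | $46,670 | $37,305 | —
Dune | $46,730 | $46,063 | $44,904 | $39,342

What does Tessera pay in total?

Pooled unit-bids ranked (top 6): 48,600 (Ember-1), 46,730 (Dune-1), 46,670 (Ember-2), 46,063 (Dune-2), 44,904 (Dune-3), 39,342 (Dune-4)
Next rejected bid: $37,305 (not a price — pay-as-bid).
Tessera wins no units.

Tessera pays $0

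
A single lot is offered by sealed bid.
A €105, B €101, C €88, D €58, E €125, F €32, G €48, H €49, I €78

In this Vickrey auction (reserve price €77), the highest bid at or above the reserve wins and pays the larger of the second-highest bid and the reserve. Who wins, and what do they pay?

E pays €105

Bids ranked: 125 (E) > 105 (A) > 101 (B) > 88 (C) > 78 (I) > 58 (D) > …
E has the top bid at or above the reserve (€125).
Second-highest bid €105 exceeds the reserve €77 → payment €105.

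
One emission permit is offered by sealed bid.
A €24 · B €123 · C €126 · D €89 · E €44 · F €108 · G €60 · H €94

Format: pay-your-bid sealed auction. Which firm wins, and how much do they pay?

Sorting bids: 126 (C) > 123 (B) > 108 (F) > 94 (H) > 89 (D) > 60 (G) > …
C is highest → pays own bid, €126.

C pays €126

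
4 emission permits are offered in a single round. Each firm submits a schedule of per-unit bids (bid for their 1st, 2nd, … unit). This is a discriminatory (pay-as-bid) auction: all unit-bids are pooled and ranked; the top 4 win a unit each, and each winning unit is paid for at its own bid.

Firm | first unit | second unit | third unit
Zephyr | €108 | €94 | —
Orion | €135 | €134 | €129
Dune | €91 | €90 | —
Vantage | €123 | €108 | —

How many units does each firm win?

All unit-bids, highest first — top 4: 135 (Orion-1), 134 (Orion-2), 129 (Orion-3), 123 (Vantage-1)
Next rejected bid: €108 (not a price — pay-as-bid).
Allocation: Orion 3, Vantage 1.

Orion 3, Vantage 1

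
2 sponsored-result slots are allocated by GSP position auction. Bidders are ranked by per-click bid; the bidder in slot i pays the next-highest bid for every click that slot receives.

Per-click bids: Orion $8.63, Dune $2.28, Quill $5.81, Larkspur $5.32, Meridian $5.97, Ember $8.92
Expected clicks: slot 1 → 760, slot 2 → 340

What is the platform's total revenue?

Total revenue: $8588.60

Sorting advertisers: $8.92 (Ember) > $8.63 (Orion) > $5.97 (Meridian) > …
Slot 1: Ember pays $8.63 × 760 = $6558.80
Slot 2: Orion pays $5.97 × 340 = $2029.80
Total = $8588.60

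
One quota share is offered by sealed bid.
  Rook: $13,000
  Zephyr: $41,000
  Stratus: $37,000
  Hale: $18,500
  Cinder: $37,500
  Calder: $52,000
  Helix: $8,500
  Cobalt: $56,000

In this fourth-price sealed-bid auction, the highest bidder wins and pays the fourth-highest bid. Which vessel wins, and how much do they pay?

Cobalt pays $37,500

Bids ranked: 56,000 (Cobalt) > 52,000 (Calder) > 41,000 (Zephyr) > 37,500 (Cinder) > 37,000 (Stratus) > 18,500 (Hale) > …
Cobalt is highest; pays the fourth-highest bid, $37,500.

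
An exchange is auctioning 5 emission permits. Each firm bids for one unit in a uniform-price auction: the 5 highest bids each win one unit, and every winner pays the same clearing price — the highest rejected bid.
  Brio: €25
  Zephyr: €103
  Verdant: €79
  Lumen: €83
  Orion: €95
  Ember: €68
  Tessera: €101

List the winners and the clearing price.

Sorting: 103 (Zephyr), 101 (Tessera), 95 (Orion), 83 (Lumen), 79 (Verdant), 68 (Ember), 25 (Brio)
Winners (5 units): Zephyr, Tessera, Orion, Lumen, Verdant.
First losing bid is Ember's €68, which sets the uniform price.

Zephyr, Tessera, Orion, Lumen, Verdant; each pays €68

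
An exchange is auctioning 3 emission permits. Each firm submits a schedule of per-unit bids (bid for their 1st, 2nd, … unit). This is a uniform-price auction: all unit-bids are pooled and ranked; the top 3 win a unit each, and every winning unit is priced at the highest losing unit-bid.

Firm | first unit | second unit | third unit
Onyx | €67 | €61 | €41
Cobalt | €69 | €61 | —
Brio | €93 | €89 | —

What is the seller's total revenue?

Pooled unit-bids ranked (top 3): 93 (Brio-1), 89 (Brio-2), 69 (Cobalt-1)
First bid not allocated: €67.
Allocation: Brio 2, Cobalt 1. Every unit priced at €67.
Revenue = 3 × 67 = €201.

Total revenue: €201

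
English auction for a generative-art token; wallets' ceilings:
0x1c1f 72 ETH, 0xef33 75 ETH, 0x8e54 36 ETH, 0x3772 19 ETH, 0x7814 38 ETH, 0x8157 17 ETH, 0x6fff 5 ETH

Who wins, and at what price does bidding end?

0xef33 wins at 72 ETH

Open ascending-bid auction: the price rises until one bidder remains; the winner pays the price at which the last rival dropped out.
Limits ranked: 75 (0xef33) > 72 (0x1c1f) > 38 (0x7814) > 36 (0x8e54) > 19 (0x3772) > 17 (0x8157) > …
0x1c1f is the last rival to drop out, at 72 ETH; 0xef33 remains and wins at that price.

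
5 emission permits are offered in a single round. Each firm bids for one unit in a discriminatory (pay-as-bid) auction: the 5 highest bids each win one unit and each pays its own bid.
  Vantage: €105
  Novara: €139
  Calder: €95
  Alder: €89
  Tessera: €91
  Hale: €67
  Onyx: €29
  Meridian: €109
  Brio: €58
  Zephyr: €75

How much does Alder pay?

Sorting: 139 (Novara), 109 (Meridian), 105 (Vantage), 95 (Calder), 91 (Tessera), 89 (Alder), 75 (Zephyr), …
Winners (5 units): Novara, Meridian, Vantage, Calder, Tessera.
Alder does not win → €0.

Alder pays €0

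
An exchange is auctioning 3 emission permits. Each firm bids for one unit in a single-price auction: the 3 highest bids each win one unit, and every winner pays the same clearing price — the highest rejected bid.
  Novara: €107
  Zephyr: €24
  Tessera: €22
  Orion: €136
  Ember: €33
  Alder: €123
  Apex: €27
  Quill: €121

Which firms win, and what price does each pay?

Bids ranked high→low: 136 (Orion), 123 (Alder), 121 (Quill), 107 (Novara), 33 (Ember), …
The 3 highest are Orion, Alder, Quill.
First losing bid is Novara's €107, which sets the uniform price.

Orion, Alder, Quill; each pays €107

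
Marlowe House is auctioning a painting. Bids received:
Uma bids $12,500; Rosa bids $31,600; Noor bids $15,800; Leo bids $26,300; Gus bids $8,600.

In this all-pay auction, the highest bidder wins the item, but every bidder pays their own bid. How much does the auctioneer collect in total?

All-pay auction: the highest bidder wins the item, but every bidder pays their own bid.
Bids in order: 31,600 (Rosa) > 26,300 (Leo) > 15,800 (Noor) > 12,500 (Uma) > 8,600 (Gus)
Rosa wins with the top bid; all bids are sunk regardless.
Every bidder forfeits their bid regardless of winning.
Revenue = 12,500 + 31,600 + 15,800 + 26,300 + 8,600 = $94,800.

Total revenue: $94,800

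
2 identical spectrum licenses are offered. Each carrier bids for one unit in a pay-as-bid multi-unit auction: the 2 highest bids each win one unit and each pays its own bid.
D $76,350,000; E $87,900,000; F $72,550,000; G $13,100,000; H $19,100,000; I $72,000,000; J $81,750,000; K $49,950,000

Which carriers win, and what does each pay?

Bids ranked high→low: 87,900,000 (E), 81,750,000 (J), 76,350,000 (D), 72,550,000 (F), …
Top 2: E, J.
Each winner pays its own bid: E $87,900,000, J $81,750,000.

E $87,900,000, J $81,750,000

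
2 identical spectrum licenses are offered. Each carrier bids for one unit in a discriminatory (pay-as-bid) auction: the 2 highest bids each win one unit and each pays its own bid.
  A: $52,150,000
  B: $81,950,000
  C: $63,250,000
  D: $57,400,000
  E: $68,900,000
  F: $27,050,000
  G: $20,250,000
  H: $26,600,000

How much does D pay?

D pays $0

Bids ranked high→low: 81,950,000 (B), 68,900,000 (E), 63,250,000 (C), 57,400,000 (D), …
The 2 highest are B, E.
D does not win → $0.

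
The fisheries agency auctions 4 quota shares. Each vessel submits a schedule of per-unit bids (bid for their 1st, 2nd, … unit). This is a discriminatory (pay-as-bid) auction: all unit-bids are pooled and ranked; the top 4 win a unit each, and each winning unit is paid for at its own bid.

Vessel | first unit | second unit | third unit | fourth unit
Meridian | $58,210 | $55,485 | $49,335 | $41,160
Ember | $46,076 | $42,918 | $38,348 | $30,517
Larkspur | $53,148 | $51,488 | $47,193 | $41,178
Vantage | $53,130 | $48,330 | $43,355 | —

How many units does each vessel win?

Larkspur 1, Meridian 2, Vantage 1

All unit-bids, highest first — top 4: 58,210 (Meridian-1), 55,485 (Meridian-2), 53,148 (Larkspur-1), 53,130 (Vantage-1)
Next rejected bid: $51,488 (not a price — pay-as-bid).
Allocation: Larkspur 1, Meridian 2, Vantage 1.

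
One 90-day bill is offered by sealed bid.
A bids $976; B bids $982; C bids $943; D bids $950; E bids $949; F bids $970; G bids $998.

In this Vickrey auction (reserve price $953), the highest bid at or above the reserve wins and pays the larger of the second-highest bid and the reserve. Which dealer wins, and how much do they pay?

G pays $982

Bids ranked: 998 (G) > 982 (B) > 976 (A) > 970 (F) > 950 (D) > 949 (E) > …
Highest eligible bid: G at $998.
Second-highest bid $982 exceeds the reserve $953 → payment $982.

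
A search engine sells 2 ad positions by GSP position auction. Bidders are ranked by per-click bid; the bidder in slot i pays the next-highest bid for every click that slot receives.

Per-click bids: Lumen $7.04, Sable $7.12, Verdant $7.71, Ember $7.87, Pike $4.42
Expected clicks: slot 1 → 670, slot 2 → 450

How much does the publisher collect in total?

Total revenue: $8369.70

Sorting advertisers: $7.87 (Ember) > $7.71 (Verdant) > $7.12 (Sable) > …
Slot 1: Ember pays $7.71 × 670 = $5165.70
Slot 2: Verdant pays $7.12 × 450 = $3204.00
Total = $8369.70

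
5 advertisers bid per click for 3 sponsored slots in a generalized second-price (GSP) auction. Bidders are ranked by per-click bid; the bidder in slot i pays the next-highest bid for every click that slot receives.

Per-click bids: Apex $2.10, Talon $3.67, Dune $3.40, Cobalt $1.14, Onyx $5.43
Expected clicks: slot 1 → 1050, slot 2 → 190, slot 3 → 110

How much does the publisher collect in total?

Total revenue: $4730.50

Ranked by bid: $5.43 (Onyx) > $3.67 (Talon) > $3.40 (Dune) > $2.10 (Apex) > …
Slot 1: Onyx pays $3.67 × 1050 = $3853.50
Slot 2: Talon pays $3.40 × 190 = $646.00
Slot 3: Dune pays $2.10 × 110 = $231.00
Total = $4730.50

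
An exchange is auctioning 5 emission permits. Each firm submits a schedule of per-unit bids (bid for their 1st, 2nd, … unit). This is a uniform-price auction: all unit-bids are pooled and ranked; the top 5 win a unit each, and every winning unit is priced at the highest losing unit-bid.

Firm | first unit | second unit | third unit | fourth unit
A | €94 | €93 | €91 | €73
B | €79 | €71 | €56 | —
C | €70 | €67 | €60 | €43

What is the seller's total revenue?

Total revenue: €355

Pooled unit-bids ranked (top 5): 94 (A-1), 93 (A-2), 91 (A-3), 79 (B-1), 73 (A-4)
The (k+1)-th unit-bid is €71.
Allocation: A 4, B 1. Every unit priced at €71.
Revenue = 5 × 71 = €355.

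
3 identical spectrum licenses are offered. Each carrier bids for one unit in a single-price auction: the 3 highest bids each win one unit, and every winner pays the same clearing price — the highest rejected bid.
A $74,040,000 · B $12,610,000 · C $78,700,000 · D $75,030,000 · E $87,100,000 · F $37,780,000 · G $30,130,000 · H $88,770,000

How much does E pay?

Ordering the bids: 88,770,000 (H), 87,100,000 (E), 78,700,000 (C), 75,030,000 (D), 74,040,000 (A), …
Winners (3 units): H, E, C.
Clearing price = highest rejected bid = $75,030,000.
E wins → pays $75,030,000.

E pays $75,030,000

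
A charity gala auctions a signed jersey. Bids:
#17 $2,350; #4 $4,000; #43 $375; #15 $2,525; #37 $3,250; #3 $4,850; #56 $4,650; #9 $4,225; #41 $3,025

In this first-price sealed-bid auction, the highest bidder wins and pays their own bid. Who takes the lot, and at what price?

Sorting bids: 4,850 (#3) > 4,650 (#56) > 4,225 (#9) > 4,000 (#4) > 3,250 (#37) > 3,025 (#41) > …
#3 is highest → pays own bid, $4,850.

#3 pays $4,850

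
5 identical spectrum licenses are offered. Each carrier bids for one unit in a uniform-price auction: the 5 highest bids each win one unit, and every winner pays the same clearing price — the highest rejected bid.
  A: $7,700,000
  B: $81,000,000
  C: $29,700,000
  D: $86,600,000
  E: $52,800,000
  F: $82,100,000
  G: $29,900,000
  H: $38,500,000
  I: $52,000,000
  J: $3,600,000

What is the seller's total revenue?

Total revenue: $192,500,000

Bids ranked high→low: 86,600,000 (D), 82,100,000 (F), 81,000,000 (B), 52,800,000 (E), 52,000,000 (I), 38,500,000 (H), 29,900,000 (G), …
Top 5: D, F, B, E, I.
First losing bid is H's $38,500,000, which sets the uniform price.
Total revenue = 5 × $38,500,000 = $192,500,000.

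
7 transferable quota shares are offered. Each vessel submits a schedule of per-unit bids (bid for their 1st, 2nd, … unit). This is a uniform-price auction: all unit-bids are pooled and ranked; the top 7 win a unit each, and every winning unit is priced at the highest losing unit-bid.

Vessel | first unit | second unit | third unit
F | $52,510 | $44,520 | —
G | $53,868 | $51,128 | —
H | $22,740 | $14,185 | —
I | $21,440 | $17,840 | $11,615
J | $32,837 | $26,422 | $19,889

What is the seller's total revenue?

All unit-bids, highest first — top 7: 53,868 (G-1), 52,510 (F-1), 51,128 (G-2), 44,520 (F-2), 32,837 (J-1), 26,422 (J-2), 22,740 (H-1)
Highest rejected unit-bid = $21,440.
Allocation: F 2, G 2, H 1, J 2. Every unit priced at $21,440.
Revenue = 7 × 21,440 = $150,080.

Total revenue: $150,080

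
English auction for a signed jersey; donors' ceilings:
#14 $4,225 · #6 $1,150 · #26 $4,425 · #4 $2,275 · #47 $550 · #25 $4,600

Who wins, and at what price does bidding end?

Limits in order: 4,600 (#25) > 4,425 (#26) > 4,225 (#14) > 2,275 (#4) > 1,150 (#6) > 550 (#47)
Bidding ends when #26 exits at $4,425; #25 takes it.

#25 wins at $4,425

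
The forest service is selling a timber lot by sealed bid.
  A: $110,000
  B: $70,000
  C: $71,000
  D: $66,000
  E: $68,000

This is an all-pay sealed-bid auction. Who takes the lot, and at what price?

Sorting bids: 110,000 (A) > 71,000 (C) > 70,000 (B) > 68,000 (E) > 66,000 (D)
A wins with the top bid; all bids are sunk regardless.

A pays $110,000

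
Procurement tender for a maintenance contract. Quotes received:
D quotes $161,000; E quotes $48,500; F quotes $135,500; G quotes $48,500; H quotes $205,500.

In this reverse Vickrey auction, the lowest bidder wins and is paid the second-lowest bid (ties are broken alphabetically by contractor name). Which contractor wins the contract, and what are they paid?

Bids in order: 48,500 (E) < 48,500 (G) < 135,500 (F) < 161,000 (D) < 205,500 (H)
E and G tie at $48,500; tie-break gives it to E.
E wins with the lowest bid; price is set by the runner-up at $48,500.

E is paid $48,500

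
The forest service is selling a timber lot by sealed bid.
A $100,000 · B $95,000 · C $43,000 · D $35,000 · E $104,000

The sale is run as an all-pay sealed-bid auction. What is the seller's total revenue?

Sorting bids: 104,000 (E) > 100,000 (A) > 95,000 (B) > 43,000 (C) > 35,000 (D)
E wins with the top bid; all bids are sunk regardless.
Every bidder forfeits their bid regardless of winning.
Revenue = 100,000 + 95,000 + 43,000 + 35,000 + 104,000 = $377,000.

Total revenue: $377,000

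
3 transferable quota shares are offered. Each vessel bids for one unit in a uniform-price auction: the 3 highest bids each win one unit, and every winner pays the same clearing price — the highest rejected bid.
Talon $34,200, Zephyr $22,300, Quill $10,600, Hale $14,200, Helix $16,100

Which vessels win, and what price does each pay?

Talon, Zephyr, Helix; each pays $14,200

Bids ranked high→low: 34,200 (Talon), 22,300 (Zephyr), 16,100 (Helix), 14,200 (Hale), 10,600 (Quill)
Top 3: Talon, Zephyr, Helix.
Clearing price = highest rejected bid = $14,200.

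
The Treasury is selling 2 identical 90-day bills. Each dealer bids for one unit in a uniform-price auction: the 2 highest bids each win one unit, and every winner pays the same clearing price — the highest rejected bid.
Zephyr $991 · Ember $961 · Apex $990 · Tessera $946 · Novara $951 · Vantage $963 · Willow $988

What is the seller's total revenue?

Total revenue: $1,976

Sorting: 991 (Zephyr), 990 (Apex), 988 (Willow), 963 (Vantage), …
Top 2: Zephyr, Apex.
Highest unsuccessful bid: $988 → clearing price.
Total revenue = 2 × $988 = $1,976.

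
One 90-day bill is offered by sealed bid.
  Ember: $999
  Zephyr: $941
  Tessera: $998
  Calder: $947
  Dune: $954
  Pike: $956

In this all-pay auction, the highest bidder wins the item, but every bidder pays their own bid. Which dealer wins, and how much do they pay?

Rule: the highest bidder wins the item, but every bidder pays their own bid.
Sorting bids: 999 (Ember) > 998 (Tessera) > 956 (Pike) > 954 (Dune) > 947 (Calder) > 941 (Zephyr)
Ember is highest and takes the item; every bidder forfeits their bid.

Ember pays $999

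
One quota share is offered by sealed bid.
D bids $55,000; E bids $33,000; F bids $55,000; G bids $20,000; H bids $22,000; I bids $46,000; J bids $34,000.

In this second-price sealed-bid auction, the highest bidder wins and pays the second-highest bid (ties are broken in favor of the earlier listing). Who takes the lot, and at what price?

Second-price sealed-bid auction: the highest bidder wins and pays the second-highest bid.
Bids in order: 55,000 (D) > 55,000 (F) > 46,000 (I) > 34,000 (J) > 33,000 (E) > 22,000 (H) > …
Tie at $55,000 → D wins by tie-break.
Second-price: D pays F's bid of $55,000.

D pays $55,000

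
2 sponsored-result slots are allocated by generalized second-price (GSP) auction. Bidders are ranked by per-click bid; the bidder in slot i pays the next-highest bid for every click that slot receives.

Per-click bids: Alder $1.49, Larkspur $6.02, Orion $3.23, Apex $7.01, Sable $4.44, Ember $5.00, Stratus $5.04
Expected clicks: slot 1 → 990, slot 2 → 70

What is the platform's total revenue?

Total revenue: $6312.60

Ranked by bid: $7.01 (Apex) > $6.02 (Larkspur) > $5.04 (Stratus) > …
Slot 1: Apex pays $6.02 × 990 = $5959.80
Slot 2: Larkspur pays $5.04 × 70 = $352.80
Total = $6312.60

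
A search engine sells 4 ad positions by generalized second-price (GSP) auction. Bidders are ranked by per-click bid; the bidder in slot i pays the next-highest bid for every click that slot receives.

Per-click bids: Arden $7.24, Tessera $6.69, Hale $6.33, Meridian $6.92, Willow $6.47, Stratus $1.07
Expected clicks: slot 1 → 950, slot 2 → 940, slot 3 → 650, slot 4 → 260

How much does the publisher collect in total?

Ranked by bid: $7.24 (Arden) > $6.92 (Meridian) > $6.69 (Tessera) > $6.47 (Willow) > $6.33 (Hale) > …
Slot 1: Arden pays $6.92 × 950 = $6574.00
Slot 2: Meridian pays $6.69 × 940 = $6288.60
Slot 3: Tessera pays $6.47 × 650 = $4205.50
Slot 4: Willow pays $6.33 × 260 = $1645.80
Total = $18713.90

Total revenue: $18713.90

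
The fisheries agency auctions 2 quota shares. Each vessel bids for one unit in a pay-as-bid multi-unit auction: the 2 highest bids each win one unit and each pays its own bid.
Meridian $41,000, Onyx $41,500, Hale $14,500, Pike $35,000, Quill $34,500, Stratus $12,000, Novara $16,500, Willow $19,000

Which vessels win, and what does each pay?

Sorting: 41,500 (Onyx), 41,000 (Meridian), 35,000 (Pike), 34,500 (Quill), …
Top 2: Onyx, Meridian.
Each winner pays its own bid: Onyx $41,500, Meridian $41,000.

Onyx $41,500, Meridian $41,000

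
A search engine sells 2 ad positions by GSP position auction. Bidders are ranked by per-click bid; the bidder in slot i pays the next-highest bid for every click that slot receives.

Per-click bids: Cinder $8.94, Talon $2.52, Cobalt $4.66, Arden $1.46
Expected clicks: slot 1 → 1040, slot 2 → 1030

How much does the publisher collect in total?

Sorting advertisers: $8.94 (Cinder) > $4.66 (Cobalt) > $2.52 (Talon) > …
Slot 1: Cinder pays $4.66 × 1040 = $4846.40
Slot 2: Cobalt pays $2.52 × 1030 = $2595.60
Total = $7442.00

Total revenue: $7442.00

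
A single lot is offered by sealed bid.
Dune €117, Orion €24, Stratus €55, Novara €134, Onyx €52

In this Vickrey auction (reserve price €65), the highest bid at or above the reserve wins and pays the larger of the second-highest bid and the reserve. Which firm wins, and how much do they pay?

Rule: the highest bid at or above the reserve wins and pays the larger of the second-highest bid and the reserve.
Bids in order: 134 (Novara) > 117 (Dune) > 55 (Stratus) > 52 (Onyx) > 24 (Orion)
Highest eligible bid: Novara at €134.
max(second-highest €117, reserve €65) = €117; the reserve does not bind.

Novara pays €117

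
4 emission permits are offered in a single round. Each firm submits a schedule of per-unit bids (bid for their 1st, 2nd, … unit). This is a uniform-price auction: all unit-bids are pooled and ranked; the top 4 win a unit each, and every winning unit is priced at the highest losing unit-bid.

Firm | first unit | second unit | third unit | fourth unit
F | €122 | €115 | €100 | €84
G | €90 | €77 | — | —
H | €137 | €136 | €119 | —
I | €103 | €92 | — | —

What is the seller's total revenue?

Total revenue: €460

Merging the schedules and taking the best 4: 137 (H-1), 136 (H-2), 122 (F-1), 119 (H-3)
Highest rejected unit-bid = €115.
Allocation: F 1, H 3. Every unit priced at €115.
Revenue = 4 × 115 = €460.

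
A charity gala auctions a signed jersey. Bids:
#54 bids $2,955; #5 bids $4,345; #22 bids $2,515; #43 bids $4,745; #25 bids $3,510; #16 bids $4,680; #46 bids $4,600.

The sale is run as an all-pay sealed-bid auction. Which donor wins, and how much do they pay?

#43 pays $4,745

Bids ranked: 4,745 (#43) > 4,680 (#16) > 4,600 (#46) > 4,345 (#5) > 3,510 (#25) > 2,955 (#54) > …
#43 wins with the top bid; all bids are sunk regardless.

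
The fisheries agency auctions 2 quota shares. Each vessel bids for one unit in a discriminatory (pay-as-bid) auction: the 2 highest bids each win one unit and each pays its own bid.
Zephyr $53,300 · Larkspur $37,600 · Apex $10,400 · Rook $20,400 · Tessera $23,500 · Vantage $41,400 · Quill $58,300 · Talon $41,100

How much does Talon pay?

Bids ranked high→low: 58,300 (Quill), 53,300 (Zephyr), 41,400 (Vantage), 41,100 (Talon), …
Winners (2 units): Quill, Zephyr.
Talon does not win → $0.

Talon pays $0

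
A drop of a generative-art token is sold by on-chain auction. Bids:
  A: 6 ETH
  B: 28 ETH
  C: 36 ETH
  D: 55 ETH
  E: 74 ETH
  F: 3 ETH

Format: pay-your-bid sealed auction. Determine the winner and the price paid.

E pays 74 ETH

Sorting bids: 74 (E) > 55 (D) > 36 (C) > 28 (B) > 6 (A) > 3 (F)
E has the highest bid and pays exactly that: 74 ETH.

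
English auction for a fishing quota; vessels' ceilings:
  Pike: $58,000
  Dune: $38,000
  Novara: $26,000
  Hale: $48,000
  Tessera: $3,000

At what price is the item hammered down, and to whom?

Pike wins at $48,000

Limits in order: 58,000 (Pike) > 48,000 (Hale) > 38,000 (Dune) > 26,000 (Novara) > 3,000 (Tessera)
Bidding ends when Hale exits at $48,000; Pike takes it.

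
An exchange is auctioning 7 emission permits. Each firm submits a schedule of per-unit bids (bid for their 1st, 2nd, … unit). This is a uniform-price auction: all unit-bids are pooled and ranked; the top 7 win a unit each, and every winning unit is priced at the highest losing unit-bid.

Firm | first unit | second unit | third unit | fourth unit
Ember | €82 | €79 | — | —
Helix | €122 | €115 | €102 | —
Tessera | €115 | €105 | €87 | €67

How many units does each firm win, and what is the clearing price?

Merging the schedules and taking the best 7: 122 (Helix-1), 115 (Helix-2), 115 (Tessera-1), 105 (Tessera-2), 102 (Helix-3), 87 (Tessera-3), 82 (Ember-1)
Highest rejected unit-bid = €79.
Allocation: Ember 1, Helix 3, Tessera 3.

Ember 1, Helix 3, Tessera 3; clearing price €79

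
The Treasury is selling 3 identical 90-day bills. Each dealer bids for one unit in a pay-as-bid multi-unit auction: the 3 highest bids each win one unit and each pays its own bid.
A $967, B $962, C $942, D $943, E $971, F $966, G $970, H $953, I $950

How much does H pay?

H pays $0

Sorting: 971 (E), 970 (G), 967 (A), 966 (F), 962 (B), …
Winners (3 units): E, G, A.
H does not win → $0.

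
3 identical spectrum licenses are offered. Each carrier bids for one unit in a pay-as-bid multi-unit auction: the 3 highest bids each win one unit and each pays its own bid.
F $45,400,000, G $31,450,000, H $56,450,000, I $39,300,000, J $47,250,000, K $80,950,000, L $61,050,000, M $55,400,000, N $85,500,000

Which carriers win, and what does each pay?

Sorting: 85,500,000 (N), 80,950,000 (K), 61,050,000 (L), 56,450,000 (H), 55,400,000 (M), …
Winners (3 units): N, K, L.
Each winner pays its own bid: N $85,500,000, K $80,950,000, L $61,050,000.

N $85,500,000, K $80,950,000, L $61,050,000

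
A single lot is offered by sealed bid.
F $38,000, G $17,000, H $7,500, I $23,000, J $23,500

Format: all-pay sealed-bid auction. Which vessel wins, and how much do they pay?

F pays $38,000

Rule: the highest bidder wins the item, but every bidder pays their own bid.
Bids in order: 38,000 (F) > 23,500 (J) > 23,000 (I) > 17,000 (G) > 7,500 (H)
F is highest and takes the item; every bidder forfeits their bid.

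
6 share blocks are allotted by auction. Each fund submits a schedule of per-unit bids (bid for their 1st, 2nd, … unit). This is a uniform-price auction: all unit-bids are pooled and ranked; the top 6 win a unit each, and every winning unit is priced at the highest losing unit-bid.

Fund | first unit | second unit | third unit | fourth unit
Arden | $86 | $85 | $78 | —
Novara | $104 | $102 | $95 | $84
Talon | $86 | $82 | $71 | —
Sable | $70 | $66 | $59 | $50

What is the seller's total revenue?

Total revenue: $504

Merging the schedules and taking the best 6: 104 (Novara-1), 102 (Novara-2), 95 (Novara-3), 86 (Arden-1), 86 (Talon-1), 85 (Arden-2)
Highest rejected unit-bid = $84.
Allocation: Arden 2, Novara 3, Talon 1. Every unit priced at $84.
Revenue = 6 × 84 = $504.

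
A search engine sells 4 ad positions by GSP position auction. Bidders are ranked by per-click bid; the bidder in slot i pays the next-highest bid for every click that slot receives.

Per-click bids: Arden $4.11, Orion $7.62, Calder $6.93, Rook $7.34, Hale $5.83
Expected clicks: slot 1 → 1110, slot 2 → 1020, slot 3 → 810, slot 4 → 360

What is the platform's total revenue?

Sorting advertisers: $7.62 (Orion) > $7.34 (Rook) > $6.93 (Calder) > $5.83 (Hale) > $4.11 (Arden)
Slot 1: Orion pays $7.34 × 1110 = $8147.40
Slot 2: Rook pays $6.93 × 1020 = $7068.60
Slot 3: Calder pays $5.83 × 810 = $4722.30
Slot 4: Hale pays $4.11 × 360 = $1479.60
Total = $21417.90

Total revenue: $21417.90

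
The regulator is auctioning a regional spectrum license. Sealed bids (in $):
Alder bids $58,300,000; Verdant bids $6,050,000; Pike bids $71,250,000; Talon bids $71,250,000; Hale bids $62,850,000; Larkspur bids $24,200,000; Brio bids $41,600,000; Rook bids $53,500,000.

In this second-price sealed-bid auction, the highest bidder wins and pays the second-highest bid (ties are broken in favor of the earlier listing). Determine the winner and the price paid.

Second-price sealed-bid auction: the highest bidder wins and pays the second-highest bid.
Bids ranked: 71,250,000 (Pike) > 71,250,000 (Talon) > 62,850,000 (Hale) > 58,300,000 (Alder) > 53,500,000 (Rook) > 41,600,000 (Brio) > …
Tie at $71,250,000 → Pike wins by tie-break.
Pike wins with the highest bid; price is set by the runner-up at $71,250,000.

Pike pays $71,250,000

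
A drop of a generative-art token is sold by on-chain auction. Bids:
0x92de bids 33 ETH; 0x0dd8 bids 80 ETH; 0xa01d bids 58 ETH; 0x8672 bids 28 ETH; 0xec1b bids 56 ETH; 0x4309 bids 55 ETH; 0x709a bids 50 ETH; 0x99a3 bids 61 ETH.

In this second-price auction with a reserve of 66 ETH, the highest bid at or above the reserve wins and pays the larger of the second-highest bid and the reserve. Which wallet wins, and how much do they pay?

0x0dd8 pays 66 ETH

Second-price auction with a reserve of 66 ETH: the highest bid at or above the reserve wins and pays the larger of the second-highest bid and the reserve.
Bids ranked: 80 (0x0dd8) > 61 (0x99a3) > 58 (0xa01d) > 56 (0xec1b) > 55 (0x4309) > 50 (0x709a) > …
0x0dd8 has the top bid at or above the reserve (80 ETH).
Second-highest bid 61 ETH is below the reserve 66 ETH, so the reserve binds → payment 66 ETH.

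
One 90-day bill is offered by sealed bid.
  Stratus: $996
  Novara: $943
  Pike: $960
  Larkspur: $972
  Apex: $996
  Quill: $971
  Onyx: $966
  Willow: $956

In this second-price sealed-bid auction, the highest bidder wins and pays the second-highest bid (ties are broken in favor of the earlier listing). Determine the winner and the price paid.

Stratus pays $996

Bids ranked: 996 (Stratus) > 996 (Apex) > 972 (Larkspur) > 971 (Quill) > 966 (Onyx) > 960 (Pike) > …
Stratus and Apex tie at $996; tie-break gives it to Stratus.
Second-price: Stratus pays Apex's bid of $996.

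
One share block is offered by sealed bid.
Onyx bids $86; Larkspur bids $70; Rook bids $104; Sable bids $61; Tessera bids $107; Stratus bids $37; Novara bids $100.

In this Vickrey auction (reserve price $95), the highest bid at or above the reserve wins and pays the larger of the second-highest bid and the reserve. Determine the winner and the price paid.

Tessera pays $104

Bids in order: 107 (Tessera) > 104 (Rook) > 100 (Novara) > 86 (Onyx) > 70 (Larkspur) > 61 (Sable) > …
Highest eligible bid: Tessera at $107.
max(second-highest $104, reserve $95) = $104; the reserve does not bind.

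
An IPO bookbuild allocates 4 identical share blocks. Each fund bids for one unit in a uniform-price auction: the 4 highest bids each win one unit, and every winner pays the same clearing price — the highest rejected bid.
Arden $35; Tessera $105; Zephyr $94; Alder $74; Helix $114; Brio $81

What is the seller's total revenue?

Sorting: 114 (Helix), 105 (Tessera), 94 (Zephyr), 81 (Brio), 74 (Alder), 35 (Arden)
Winners (4 units): Helix, Tessera, Zephyr, Brio.
First losing bid is Alder's $74, which sets the uniform price.
Total revenue = 4 × $74 = $296.

Total revenue: $296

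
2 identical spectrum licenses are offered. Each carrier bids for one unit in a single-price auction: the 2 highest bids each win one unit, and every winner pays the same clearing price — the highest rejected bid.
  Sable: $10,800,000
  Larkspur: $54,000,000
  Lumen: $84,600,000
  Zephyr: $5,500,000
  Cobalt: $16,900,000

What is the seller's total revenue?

Total revenue: $33,800,000

Sorting: 84,600,000 (Lumen), 54,000,000 (Larkspur), 16,900,000 (Cobalt), 10,800,000 (Sable), …
Winners (2 units): Lumen, Larkspur.
Highest unsuccessful bid: $16,900,000 → clearing price.
Total revenue = 2 × $16,900,000 = $33,800,000.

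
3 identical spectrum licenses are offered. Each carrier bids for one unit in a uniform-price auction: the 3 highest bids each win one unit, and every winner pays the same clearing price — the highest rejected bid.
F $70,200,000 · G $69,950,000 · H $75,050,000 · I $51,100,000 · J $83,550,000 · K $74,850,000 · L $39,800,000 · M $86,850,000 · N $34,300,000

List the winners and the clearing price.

Sorting: 86,850,000 (M), 83,550,000 (J), 75,050,000 (H), 74,850,000 (K), 70,200,000 (F), …
Winners (3 units): M, J, H.
First losing bid is K's $74,850,000, which sets the uniform price.

M, J, H; each pays $74,850,000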